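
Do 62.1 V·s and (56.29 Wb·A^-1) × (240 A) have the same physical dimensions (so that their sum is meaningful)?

Yes

Expand each in SI base units:
  62.1 V·s:  V·s = J·C⁻¹·s = kg·m²·s⁻²·A⁻¹
  (56.29 Wb·A^-1) × (240 A):  [kg·m²·s⁻²·A⁻²] · [A] = kg·m²·s⁻²·A⁻¹
Both are kg·m²·s⁻²·A⁻¹, so they have the same dimensions and can be added.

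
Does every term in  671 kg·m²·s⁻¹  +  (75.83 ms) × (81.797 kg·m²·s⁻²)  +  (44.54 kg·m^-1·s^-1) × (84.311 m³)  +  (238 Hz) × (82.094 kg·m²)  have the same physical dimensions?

Yes

Dimensions:
  671 kg·m²·s⁻¹:  kg·m²·s⁻¹
  (75.83 ms) × (81.797 kg·m²·s⁻²):  [s] · [kg·m²·s⁻²] = kg·m²·s⁻¹
  (44.54 kg·m^-1·s^-1) × (84.311 m³):  [kg·m⁻¹·s⁻¹] · [m³] = kg·m²·s⁻¹
  (238 Hz) × (82.094 kg·m²):  [s⁻¹] · [kg·m²] = kg·m²·s⁻¹
Every term reduces to kg·m²·s⁻¹.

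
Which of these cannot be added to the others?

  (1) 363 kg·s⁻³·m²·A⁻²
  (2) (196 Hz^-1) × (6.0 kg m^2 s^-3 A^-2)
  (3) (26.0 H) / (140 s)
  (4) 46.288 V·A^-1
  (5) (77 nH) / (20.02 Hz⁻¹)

Work out the base dimensions of each:
  (1) kg·m²·s⁻³·A⁻²
  (2) [s] · [kg·m²·s⁻³·A⁻²] = kg·m²·s⁻²·A⁻²
  (3) [kg·m²·s⁻²·A⁻²] / [s] = kg·m²·s⁻³·A⁻²
  (4) V·A⁻¹ = J·C⁻¹·A⁻¹ = kg·m²·s⁻³·A⁻²
  (5) [kg·m²·s⁻²·A⁻²] / [s] = kg·m²·s⁻³·A⁻²
All reduce to kg·m²·s⁻³·A⁻² except (2), which is kg·m²·s⁻²·A⁻².

(2)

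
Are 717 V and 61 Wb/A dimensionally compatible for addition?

No

Reduce each to base SI dimensions:
  717 V:  V = J·C⁻¹ = kg·m²·s⁻³·A⁻¹
  61 Wb/A:  Wb·A⁻¹ = V·s·A⁻¹ = kg·m²·s⁻²·A⁻²
kg·m²·s⁻³·A⁻¹ ≠ kg·m²·s⁻²·A⁻², so they cannot be added.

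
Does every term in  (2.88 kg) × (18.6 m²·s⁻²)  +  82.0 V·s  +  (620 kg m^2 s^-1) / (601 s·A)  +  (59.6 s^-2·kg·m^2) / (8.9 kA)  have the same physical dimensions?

No

Dimensions:
  (2.88 kg) × (18.6 m²·s⁻²):  [kg] · [m²·s⁻²] = kg·m²·s⁻²
  82.0 V·s:  V·s = J·C⁻¹·s = kg·m²·s⁻²·A⁻¹
  (620 kg m^2 s^-1) / (601 s·A):  [kg·m²·s⁻¹] / [s·A] = kg·m²·s⁻²·A⁻¹
  (59.6 s^-2·kg·m^2) / (8.9 kA):  [kg·m²·s⁻²] / [A] = kg·m²·s⁻²·A⁻¹
The terms do not share a single dimension (kg·m²·s⁻² vs kg·m²·s⁻²·A⁻¹).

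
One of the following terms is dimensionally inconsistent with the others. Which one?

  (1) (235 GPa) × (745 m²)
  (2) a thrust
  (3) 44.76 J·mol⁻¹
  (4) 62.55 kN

(3)

Reduce each to base SI dimensions:
  (1) [kg·m⁻¹·s⁻²] · [m²] = kg·m·s⁻²
  (2) [thrust] = kg·m·s⁻²
  (3) J·mol⁻¹ = N·m·mol⁻¹ = kg·m²·s⁻²·mol⁻¹
  (4) N = kg·m·s⁻²
All reduce to kg·m·s⁻² except (3), which is kg·m²·s⁻²·mol⁻¹.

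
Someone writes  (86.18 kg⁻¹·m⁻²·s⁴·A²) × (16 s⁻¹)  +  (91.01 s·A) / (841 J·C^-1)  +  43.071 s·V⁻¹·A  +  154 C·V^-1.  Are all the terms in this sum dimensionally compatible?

Reduce each to base SI dimensions:
  (86.18 kg⁻¹·m⁻²·s⁴·A²) × (16 s⁻¹):  [kg⁻¹·m⁻²·s⁴·A²] · [s⁻¹] = kg⁻¹·m⁻²·s³·A²
  (91.01 s·A) / (841 J·C^-1):  [s·A] / [kg·m²·s⁻³·A⁻¹] = kg⁻¹·m⁻²·s⁴·A²
  43.071 s·V⁻¹·A:  A·s·V⁻¹ = A·s·(J·C⁻¹)⁻¹ = kg⁻¹·m⁻²·s⁴·A²
  154 C·V^-1:  C·V⁻¹ = s·A·(J·C⁻¹)⁻¹ = kg⁻¹·m⁻²·s⁴·A²
The terms do not share a single dimension (kg⁻¹·m⁻²·s³·A² vs kg⁻¹·m⁻²·s⁴·A²).

No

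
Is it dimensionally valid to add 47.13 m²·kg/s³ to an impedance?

Dimensions:
  47.13 m²·kg/s³:  kg·m²·s⁻³
  an impedance:  [impedance] = kg·m²·s⁻³·A⁻²
kg·m²·s⁻³ ≠ kg·m²·s⁻³·A⁻², so they cannot be added.

No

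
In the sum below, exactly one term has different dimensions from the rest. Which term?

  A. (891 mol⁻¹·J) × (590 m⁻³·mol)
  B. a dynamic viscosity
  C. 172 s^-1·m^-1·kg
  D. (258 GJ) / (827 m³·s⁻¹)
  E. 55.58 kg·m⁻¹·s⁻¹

Reduce each to base SI dimensions:
  A. [kg·m²·s⁻²·mol⁻¹] · [m⁻³·mol] = kg·m⁻¹·s⁻²
  B. [dynamic viscosity] = kg·m⁻¹·s⁻¹
  C. kg·m⁻¹·s⁻¹
  D. [kg·m²·s⁻²] / [m³·s⁻¹] = kg·m⁻¹·s⁻¹
  E. kg·m⁻¹·s⁻¹
All reduce to kg·m⁻¹·s⁻¹ except A., which is kg·m⁻¹·s⁻².

A.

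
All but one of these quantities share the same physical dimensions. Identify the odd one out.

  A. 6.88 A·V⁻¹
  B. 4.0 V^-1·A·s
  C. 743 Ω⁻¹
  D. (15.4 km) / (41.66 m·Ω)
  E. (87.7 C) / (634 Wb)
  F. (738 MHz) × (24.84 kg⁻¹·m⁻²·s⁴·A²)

B.

Expand each in SI base units:
  A. A·V⁻¹ = A·(J·C⁻¹)⁻¹ = kg⁻¹·m⁻²·s³·A²
  B. A·s·V⁻¹ = A·s·(J·C⁻¹)⁻¹ = kg⁻¹·m⁻²·s⁴·A²
  C. Ω⁻¹ = (V·A⁻¹)⁻¹ = kg⁻¹·m⁻²·s³·A²
  D. [m] / [kg·m³·s⁻³·A⁻²] = kg⁻¹·m⁻²·s³·A²
  E. [s·A] / [kg·m²·s⁻²·A⁻¹] = kg⁻¹·m⁻²·s³·A²
  F. [s⁻¹] · [kg⁻¹·m⁻²·s⁴·A²] = kg⁻¹·m⁻²·s³·A²
All reduce to kg⁻¹·m⁻²·s³·A² except B., which is kg⁻¹·m⁻²·s⁴·A².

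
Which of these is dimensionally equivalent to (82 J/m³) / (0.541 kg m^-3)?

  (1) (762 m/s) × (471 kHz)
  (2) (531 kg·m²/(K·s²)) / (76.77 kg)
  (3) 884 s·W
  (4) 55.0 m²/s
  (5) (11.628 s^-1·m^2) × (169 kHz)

(5)

Reference: [kg·m⁻¹·s⁻²] / [kg·m⁻³] = m²·s⁻².
Each option:
  (1) [m·s⁻¹] · [s⁻¹] = m·s⁻²
  (2) [kg·m²·s⁻²·K⁻¹] / [kg] = m²·s⁻²·K⁻¹
  (3) W·s = J·s⁻¹·s = kg·m²·s⁻²
  (4) m²·s⁻¹
  (5) [m²·s⁻¹] · [s⁻¹] = m²·s⁻²  ← same
Only (5) matches m²·s⁻².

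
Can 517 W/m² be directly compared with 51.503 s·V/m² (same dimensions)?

Dimensions:
  517 W/m²:  W·m⁻² = J·s⁻¹·m⁻² = kg·s⁻³
  51.503 s·V/m²:  V·s·m⁻² = J·C⁻¹·s·m⁻² = kg·s⁻²·A⁻¹
kg·s⁻³ ≠ kg·s⁻²·A⁻¹, so they cannot be added.

No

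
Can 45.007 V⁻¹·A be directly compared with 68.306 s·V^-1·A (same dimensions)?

No

Reduce each to base SI dimensions:
  45.007 V⁻¹·A:  A·V⁻¹ = A·(J·C⁻¹)⁻¹ = kg⁻¹·m⁻²·s³·A²
  68.306 s·V^-1·A:  A·s·V⁻¹ = A·s·(J·C⁻¹)⁻¹ = kg⁻¹·m⁻²·s⁴·A²
kg⁻¹·m⁻²·s³·A² ≠ kg⁻¹·m⁻²·s⁴·A², so they cannot be added.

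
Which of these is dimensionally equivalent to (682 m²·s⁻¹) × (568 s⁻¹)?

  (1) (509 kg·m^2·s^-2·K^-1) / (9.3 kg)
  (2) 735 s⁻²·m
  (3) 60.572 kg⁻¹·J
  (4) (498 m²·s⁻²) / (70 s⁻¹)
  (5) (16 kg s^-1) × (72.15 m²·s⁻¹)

(3)

Reference: [m²·s⁻¹] · [s⁻¹] = m²·s⁻².
Each option:
  (1) [kg·m²·s⁻²·K⁻¹] / [kg] = m²·s⁻²·K⁻¹
  (2) m·s⁻²
  (3) J·kg⁻¹ = N·m·kg⁻¹ = m²·s⁻²  ← same
  (4) [m²·s⁻²] / [s⁻¹] = m²·s⁻¹
  (5) [kg·s⁻¹] · [m²·s⁻¹] = kg·m²·s⁻²
Only (3) matches m²·s⁻².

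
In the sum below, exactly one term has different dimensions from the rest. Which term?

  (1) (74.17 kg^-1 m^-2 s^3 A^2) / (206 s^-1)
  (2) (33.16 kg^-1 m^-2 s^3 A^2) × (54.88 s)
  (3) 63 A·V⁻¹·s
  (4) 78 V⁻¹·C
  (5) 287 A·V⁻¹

Reduce each to base SI dimensions:
  (1) [kg⁻¹·m⁻²·s³·A²] / [s⁻¹] = kg⁻¹·m⁻²·s⁴·A²
  (2) [kg⁻¹·m⁻²·s³·A²] · [s] = kg⁻¹·m⁻²·s⁴·A²
  (3) A·s·V⁻¹ = A·s·(J·C⁻¹)⁻¹ = kg⁻¹·m⁻²·s⁴·A²
  (4) C·V⁻¹ = s·A·(J·C⁻¹)⁻¹ = kg⁻¹·m⁻²·s⁴·A²
  (5) A·V⁻¹ = A·(J·C⁻¹)⁻¹ = kg⁻¹·m⁻²·s³·A²
All reduce to kg⁻¹·m⁻²·s⁴·A² except (5), which is kg⁻¹·m⁻²·s³·A².

(5)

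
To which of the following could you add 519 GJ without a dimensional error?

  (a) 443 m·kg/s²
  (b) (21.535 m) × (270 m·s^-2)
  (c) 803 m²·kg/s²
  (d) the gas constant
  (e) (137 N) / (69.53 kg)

(c)

Reference: J = N·m = kg·m²·s⁻².
Each option:
  (a) kg·m·s⁻²
  (b) [m] · [m·s⁻²] = m²·s⁻²
  (c) kg·m²·s⁻²  ← same
  (d) [gas constant] = kg·m²·s⁻²·K⁻¹·mol⁻¹
  (e) [kg·m·s⁻²] / [kg] = m·s⁻²
Only (c) matches kg·m²·s⁻².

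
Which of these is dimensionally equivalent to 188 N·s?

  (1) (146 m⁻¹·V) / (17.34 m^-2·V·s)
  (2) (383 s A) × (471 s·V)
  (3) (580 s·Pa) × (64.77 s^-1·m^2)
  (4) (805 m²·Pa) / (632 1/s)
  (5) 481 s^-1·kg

(4)

Reference: N·s = kg·m·s⁻²·s = kg·m·s⁻¹.
Each option:
  (1) [kg·m·s⁻³·A⁻¹] / [kg·s⁻²·A⁻¹] = m·s⁻¹
  (2) [s·A] · [kg·m²·s⁻²·A⁻¹] = kg·m²·s⁻¹
  (3) [kg·m⁻¹·s⁻¹] · [m²·s⁻¹] = kg·m·s⁻²
  (4) [kg·m·s⁻²] / [s⁻¹] = kg·m·s⁻¹  ← same
  (5) kg·s⁻¹
Only (4) matches kg·m·s⁻¹.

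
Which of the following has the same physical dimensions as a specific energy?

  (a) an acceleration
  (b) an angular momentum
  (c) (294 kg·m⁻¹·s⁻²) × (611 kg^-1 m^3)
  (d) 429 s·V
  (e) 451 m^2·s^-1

Reference: [specific energy] = m²·s⁻².
Each option:
  (a) [acceleration] = m·s⁻²
  (b) [angular momentum] = kg·m²·s⁻¹
  (c) [kg·m⁻¹·s⁻²] · [kg⁻¹·m³] = m²·s⁻²  ← same
  (d) V·s = J·C⁻¹·s = kg·m²·s⁻²·A⁻¹
  (e) m²·s⁻¹
Only (c) matches m²·s⁻².

(c)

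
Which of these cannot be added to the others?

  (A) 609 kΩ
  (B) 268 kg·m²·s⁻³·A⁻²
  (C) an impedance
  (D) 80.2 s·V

Work out the base dimensions of each:
  (A) Ω = V·A⁻¹ = kg·m²·s⁻³·A⁻²
  (B) kg·m²·s⁻³·A⁻²
  (C) [impedance] = kg·m²·s⁻³·A⁻²
  (D) V·s = J·C⁻¹·s = kg·m²·s⁻²·A⁻¹
All reduce to kg·m²·s⁻³·A⁻² except (D), which is kg·m²·s⁻²·A⁻¹.

(D)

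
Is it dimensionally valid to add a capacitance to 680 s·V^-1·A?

Yes

Expand each in SI base units:
  a capacitance:  [capacitance] = kg⁻¹·m⁻²·s⁴·A²
  680 s·V^-1·A:  A·s·V⁻¹ = A·s·(J·C⁻¹)⁻¹ = kg⁻¹·m⁻²·s⁴·A²
Both are kg⁻¹·m⁻²·s⁴·A², so they have the same dimensions and can be added.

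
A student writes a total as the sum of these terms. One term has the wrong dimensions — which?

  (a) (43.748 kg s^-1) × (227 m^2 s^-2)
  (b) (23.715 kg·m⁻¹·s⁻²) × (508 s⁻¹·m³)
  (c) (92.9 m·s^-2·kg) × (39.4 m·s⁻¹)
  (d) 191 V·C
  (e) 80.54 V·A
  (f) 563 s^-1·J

Work out the base dimensions of each:
  (a) [kg·s⁻¹] · [m²·s⁻²] = kg·m²·s⁻³
  (b) [kg·m⁻¹·s⁻²] · [m³·s⁻¹] = kg·m²·s⁻³
  (c) [kg·m·s⁻²] · [m·s⁻¹] = kg·m²·s⁻³
  (d) C·V = s·A·J·C⁻¹ = kg·m²·s⁻²
  (e) V·A = J·C⁻¹·A = kg·m²·s⁻³
  (f) J·s⁻¹ = N·m·s⁻¹ = kg·m²·s⁻³
All reduce to kg·m²·s⁻³ except (d), which is kg·m²·s⁻².

(d)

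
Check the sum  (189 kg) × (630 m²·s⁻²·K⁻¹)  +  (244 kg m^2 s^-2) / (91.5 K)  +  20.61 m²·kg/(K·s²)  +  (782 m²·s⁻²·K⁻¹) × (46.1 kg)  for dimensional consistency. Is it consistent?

Yes

Work out the base dimensions of each:
  (189 kg) × (630 m²·s⁻²·K⁻¹):  [kg] · [m²·s⁻²·K⁻¹] = kg·m²·s⁻²·K⁻¹
  (244 kg m^2 s^-2) / (91.5 K):  [kg·m²·s⁻²] / [K] = kg·m²·s⁻²·K⁻¹
  20.61 m²·kg/(K·s²):  kg·m²·s⁻²·K⁻¹
  (782 m²·s⁻²·K⁻¹) × (46.1 kg):  [m²·s⁻²·K⁻¹] · [kg] = kg·m²·s⁻²·K⁻¹
Every term reduces to kg·m²·s⁻²·K⁻¹.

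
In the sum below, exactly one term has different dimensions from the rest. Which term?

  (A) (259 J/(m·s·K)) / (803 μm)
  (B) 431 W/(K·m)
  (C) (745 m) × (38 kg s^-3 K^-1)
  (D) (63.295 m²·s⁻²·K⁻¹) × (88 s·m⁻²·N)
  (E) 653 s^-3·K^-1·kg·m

Dimensions:
  (A) [kg·m·s⁻³·K⁻¹] / [m] = kg·s⁻³·K⁻¹
  (B) W·m⁻¹·K⁻¹ = J·s⁻¹·m⁻¹·K⁻¹ = kg·m·s⁻³·K⁻¹
  (C) [m] · [kg·s⁻³·K⁻¹] = kg·m·s⁻³·K⁻¹
  (D) [m²·s⁻²·K⁻¹] · [kg·m⁻¹·s⁻¹] = kg·m·s⁻³·K⁻¹
  (E) kg·m·s⁻³·K⁻¹
All reduce to kg·m·s⁻³·K⁻¹ except (A), which is kg·s⁻³·K⁻¹.

(A)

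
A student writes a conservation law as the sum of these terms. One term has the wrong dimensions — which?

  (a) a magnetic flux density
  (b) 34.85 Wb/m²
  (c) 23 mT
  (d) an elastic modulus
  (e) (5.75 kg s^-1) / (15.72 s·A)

(d)

In SI base units:
  (a) [magnetic flux density] = kg·s⁻²·A⁻¹
  (b) Wb·m⁻² = V·s·m⁻² = kg·s⁻²·A⁻¹
  (c) T = Wb·m⁻² = kg·s⁻²·A⁻¹
  (d) [elastic modulus] = kg·m⁻¹·s⁻²
  (e) [kg·s⁻¹] / [s·A] = kg·s⁻²·A⁻¹
All reduce to kg·s⁻²·A⁻¹ except (d), which is kg·m⁻¹·s⁻².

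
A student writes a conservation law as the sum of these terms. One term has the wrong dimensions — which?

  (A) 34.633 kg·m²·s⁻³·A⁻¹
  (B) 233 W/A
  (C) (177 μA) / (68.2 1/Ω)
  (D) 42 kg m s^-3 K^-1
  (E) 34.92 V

Work out the base dimensions of each:
  (A) kg·m²·s⁻³·A⁻¹
  (B) W·A⁻¹ = J·s⁻¹·A⁻¹ = kg·m²·s⁻³·A⁻¹
  (C) [A] / [kg⁻¹·m⁻²·s³·A²] = kg·m²·s⁻³·A⁻¹
  (D) kg·m·s⁻³·K⁻¹
  (E) V = J·C⁻¹ = kg·m²·s⁻³·A⁻¹
All reduce to kg·m²·s⁻³·A⁻¹ except (D), which is kg·m·s⁻³·K⁻¹.

(D)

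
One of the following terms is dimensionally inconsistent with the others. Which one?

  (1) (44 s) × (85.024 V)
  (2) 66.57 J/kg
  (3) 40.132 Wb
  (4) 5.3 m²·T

(2)

Expand each in SI base units:
  (1) [s] · [kg·m²·s⁻³·A⁻¹] = kg·m²·s⁻²·A⁻¹
  (2) J·kg⁻¹ = N·m·kg⁻¹ = m²·s⁻²
  (3) Wb = V·s = kg·m²·s⁻²·A⁻¹
  (4) T·m² = Wb·m⁻²·m² = kg·m²·s⁻²·A⁻¹
All reduce to kg·m²·s⁻²·A⁻¹ except (2), which is m²·s⁻².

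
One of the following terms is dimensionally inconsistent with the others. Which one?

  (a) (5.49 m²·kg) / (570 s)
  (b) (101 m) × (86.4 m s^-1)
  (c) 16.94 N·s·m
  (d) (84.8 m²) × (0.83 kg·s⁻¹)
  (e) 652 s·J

(b)

Work out the base dimensions of each:
  (a) [kg·m²] / [s] = kg·m²·s⁻¹
  (b) [m] · [m·s⁻¹] = m²·s⁻¹
  (c) N·m·s = kg·m·s⁻²·m·s = kg·m²·s⁻¹
  (d) [m²] · [kg·s⁻¹] = kg·m²·s⁻¹
  (e) J·s = N·m·s = kg·m²·s⁻¹
All reduce to kg·m²·s⁻¹ except (b), which is m²·s⁻¹.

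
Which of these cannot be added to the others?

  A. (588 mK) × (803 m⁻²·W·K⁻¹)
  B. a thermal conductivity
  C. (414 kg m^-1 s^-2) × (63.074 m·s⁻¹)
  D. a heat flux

Work out the base dimensions of each:
  A. [K] · [kg·s⁻³·K⁻¹] = kg·s⁻³
  B. [thermal conductivity] = kg·m·s⁻³·K⁻¹
  C. [kg·m⁻¹·s⁻²] · [m·s⁻¹] = kg·s⁻³
  D. [heat flux] = kg·s⁻³
All reduce to kg·s⁻³ except B., which is kg·m·s⁻³·K⁻¹.

B.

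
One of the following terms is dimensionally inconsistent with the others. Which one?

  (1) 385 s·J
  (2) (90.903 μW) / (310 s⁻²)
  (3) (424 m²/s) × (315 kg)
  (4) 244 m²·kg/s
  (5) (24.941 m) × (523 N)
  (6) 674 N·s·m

In SI base units:
  (1) J·s = N·m·s = kg·m²·s⁻¹
  (2) [kg·m²·s⁻³] / [s⁻²] = kg·m²·s⁻¹
  (3) [m²·s⁻¹] · [kg] = kg·m²·s⁻¹
  (4) kg·m²·s⁻¹
  (5) [m] · [kg·m·s⁻²] = kg·m²·s⁻²
  (6) N·m·s = kg·m·s⁻²·m·s = kg·m²·s⁻¹
All reduce to kg·m²·s⁻¹ except (5), which is kg·m²·s⁻².

(5)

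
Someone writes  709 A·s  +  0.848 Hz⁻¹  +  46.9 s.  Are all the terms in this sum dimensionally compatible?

No

Dimensions:
  709 A·s:  A·s = s·A
  0.848 Hz⁻¹:  Hz⁻¹ = (s⁻¹)⁻¹ = s
  46.9 s:  s
The terms do not share a single dimension (s vs s·A).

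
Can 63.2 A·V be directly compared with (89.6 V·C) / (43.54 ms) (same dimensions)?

Dimensions:
  63.2 A·V:  V·A = J·C⁻¹·A = kg·m²·s⁻³
  (89.6 V·C) / (43.54 ms):  [kg·m²·s⁻²] / [s] = kg·m²·s⁻³
Both are kg·m²·s⁻³, so they have the same dimensions and can be added.

Yes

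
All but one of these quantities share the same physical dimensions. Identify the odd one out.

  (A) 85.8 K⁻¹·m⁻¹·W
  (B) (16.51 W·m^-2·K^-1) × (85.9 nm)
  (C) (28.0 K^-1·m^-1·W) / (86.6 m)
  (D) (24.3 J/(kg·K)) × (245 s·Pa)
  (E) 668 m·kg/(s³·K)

(C)

Work out the base dimensions of each:
  (A) W·m⁻¹·K⁻¹ = J·s⁻¹·m⁻¹·K⁻¹ = kg·m·s⁻³·K⁻¹
  (B) [kg·s⁻³·K⁻¹] · [m] = kg·m·s⁻³·K⁻¹
  (C) [kg·m·s⁻³·K⁻¹] / [m] = kg·s⁻³·K⁻¹
  (D) [m²·s⁻²·K⁻¹] · [kg·m⁻¹·s⁻¹] = kg·m·s⁻³·K⁻¹
  (E) kg·m·s⁻³·K⁻¹
All reduce to kg·m·s⁻³·K⁻¹ except (C), which is kg·s⁻³·K⁻¹.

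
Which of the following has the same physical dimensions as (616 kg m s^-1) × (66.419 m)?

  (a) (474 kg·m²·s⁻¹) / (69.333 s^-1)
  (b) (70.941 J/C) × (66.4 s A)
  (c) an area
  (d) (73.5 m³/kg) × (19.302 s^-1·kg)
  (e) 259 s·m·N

Reference: [kg·m·s⁻¹] · [m] = kg·m²·s⁻¹.
Each option:
  (a) [kg·m²·s⁻¹] / [s⁻¹] = kg·m²
  (b) [kg·m²·s⁻³·A⁻¹] · [s·A] = kg·m²·s⁻²
  (c) [area] = m²
  (d) [kg⁻¹·m³] · [kg·s⁻¹] = m³·s⁻¹
  (e) N·m·s = kg·m·s⁻²·m·s = kg·m²·s⁻¹  ← same
Only (e) matches kg·m²·s⁻¹.

(e)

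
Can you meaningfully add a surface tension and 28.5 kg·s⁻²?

Yes

Reduce each to base SI dimensions:
  a surface tension:  [surface tension] = kg·s⁻²
  28.5 kg·s⁻²:  kg·s⁻²
Both are kg·s⁻², so they have the same dimensions and can be added.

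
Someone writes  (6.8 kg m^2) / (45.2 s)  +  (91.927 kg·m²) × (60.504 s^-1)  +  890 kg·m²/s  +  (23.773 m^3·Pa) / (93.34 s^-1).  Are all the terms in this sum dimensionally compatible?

Yes

Work out the base dimensions of each:
  (6.8 kg m^2) / (45.2 s):  [kg·m²] / [s] = kg·m²·s⁻¹
  (91.927 kg·m²) × (60.504 s^-1):  [kg·m²] · [s⁻¹] = kg·m²·s⁻¹
  890 kg·m²/s:  kg·m²·s⁻¹
  (23.773 m^3·Pa) / (93.34 s^-1):  [kg·m²·s⁻²] / [s⁻¹] = kg·m²·s⁻¹
Every term reduces to kg·m²·s⁻¹.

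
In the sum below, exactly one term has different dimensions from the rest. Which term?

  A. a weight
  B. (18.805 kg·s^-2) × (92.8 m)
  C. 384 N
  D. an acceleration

D.

Reduce each to base SI dimensions:
  A. [weight] = kg·m·s⁻²
  B. [kg·s⁻²] · [m] = kg·m·s⁻²
  C. N = kg·m·s⁻²
  D. [acceleration] = m·s⁻²
All reduce to kg·m·s⁻² except D., which is m·s⁻².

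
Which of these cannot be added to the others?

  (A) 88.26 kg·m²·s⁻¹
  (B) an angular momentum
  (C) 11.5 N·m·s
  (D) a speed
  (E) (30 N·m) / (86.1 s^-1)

Dimensions:
  (A) kg·m²·s⁻¹
  (B) [angular momentum] = kg·m²·s⁻¹
  (C) N·m·s = kg·m·s⁻²·m·s = kg·m²·s⁻¹
  (D) [speed] = m·s⁻¹
  (E) [kg·m²·s⁻²] / [s⁻¹] = kg·m²·s⁻¹
All reduce to kg·m²·s⁻¹ except (D), which is m·s⁻¹.

(D)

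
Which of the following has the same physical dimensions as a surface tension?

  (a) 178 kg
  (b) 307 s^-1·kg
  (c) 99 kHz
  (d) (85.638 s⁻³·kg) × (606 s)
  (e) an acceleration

Reference: [surface tension] = kg·s⁻².
Each option:
  (a) kg
  (b) kg·s⁻¹
  (c) Hz = s⁻¹
  (d) [kg·s⁻³] · [s] = kg·s⁻²  ← same
  (e) [acceleration] = m·s⁻²
Only (d) matches kg·s⁻².

(d)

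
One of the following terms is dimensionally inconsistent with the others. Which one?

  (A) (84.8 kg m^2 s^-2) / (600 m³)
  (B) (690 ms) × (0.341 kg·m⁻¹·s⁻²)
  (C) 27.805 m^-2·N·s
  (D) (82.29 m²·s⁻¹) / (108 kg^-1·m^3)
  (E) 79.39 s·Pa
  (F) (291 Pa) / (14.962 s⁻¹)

Reduce each to base SI dimensions:
  (A) [kg·m²·s⁻²] / [m³] = kg·m⁻¹·s⁻²
  (B) [s] · [kg·m⁻¹·s⁻²] = kg·m⁻¹·s⁻¹
  (C) N·s·m⁻² = kg·m·s⁻²·s·m⁻² = kg·m⁻¹·s⁻¹
  (D) [m²·s⁻¹] / [kg⁻¹·m³] = kg·m⁻¹·s⁻¹
  (E) Pa·s = N·m⁻²·s = kg·m⁻¹·s⁻¹
  (F) [kg·m⁻¹·s⁻²] / [s⁻¹] = kg·m⁻¹·s⁻¹
All reduce to kg·m⁻¹·s⁻¹ except (A), which is kg·m⁻¹·s⁻².

(A)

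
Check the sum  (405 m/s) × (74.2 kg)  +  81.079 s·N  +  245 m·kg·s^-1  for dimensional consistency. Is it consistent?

Yes

In SI base units:
  (405 m/s) × (74.2 kg):  [m·s⁻¹] · [kg] = kg·m·s⁻¹
  81.079 s·N:  N·s = kg·m·s⁻²·s = kg·m·s⁻¹
  245 m·kg·s^-1:  kg·m·s⁻¹
Every term reduces to kg·m·s⁻¹.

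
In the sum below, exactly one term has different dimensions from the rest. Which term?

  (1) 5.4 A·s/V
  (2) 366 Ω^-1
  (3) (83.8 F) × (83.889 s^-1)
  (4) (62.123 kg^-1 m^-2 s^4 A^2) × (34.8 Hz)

(1)

Work out the base dimensions of each:
  (1) A·s·V⁻¹ = A·s·(J·C⁻¹)⁻¹ = kg⁻¹·m⁻²·s⁴·A²
  (2) Ω⁻¹ = (V·A⁻¹)⁻¹ = kg⁻¹·m⁻²·s³·A²
  (3) [kg⁻¹·m⁻²·s⁴·A²] · [s⁻¹] = kg⁻¹·m⁻²·s³·A²
  (4) [kg⁻¹·m⁻²·s⁴·A²] · [s⁻¹] = kg⁻¹·m⁻²·s³·A²
All reduce to kg⁻¹·m⁻²·s³·A² except (1), which is kg⁻¹·m⁻²·s⁴·A².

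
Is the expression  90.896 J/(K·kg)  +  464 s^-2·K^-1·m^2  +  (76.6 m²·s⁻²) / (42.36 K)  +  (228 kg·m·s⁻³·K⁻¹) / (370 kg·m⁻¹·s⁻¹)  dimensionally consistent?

Yes

In SI base units:
  90.896 J/(K·kg):  J·kg⁻¹·K⁻¹ = N·m·kg⁻¹·K⁻¹ = m²·s⁻²·K⁻¹
  464 s^-2·K^-1·m^2:  m²·s⁻²·K⁻¹
  (76.6 m²·s⁻²) / (42.36 K):  [m²·s⁻²] / [K] = m²·s⁻²·K⁻¹
  (228 kg·m·s⁻³·K⁻¹) / (370 kg·m⁻¹·s⁻¹):  [kg·m·s⁻³·K⁻¹] / [kg·m⁻¹·s⁻¹] = m²·s⁻²·K⁻¹
Every term reduces to m²·s⁻²·K⁻¹.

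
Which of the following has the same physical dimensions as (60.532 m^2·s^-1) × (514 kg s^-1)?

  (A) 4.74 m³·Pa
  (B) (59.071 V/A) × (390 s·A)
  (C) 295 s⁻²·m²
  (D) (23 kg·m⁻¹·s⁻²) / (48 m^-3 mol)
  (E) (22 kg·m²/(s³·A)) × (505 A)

(A)

Reference: [m²·s⁻¹] · [kg·s⁻¹] = kg·m²·s⁻².
Each option:
  (A) Pa·m³ = N·m⁻²·m³ = kg·m²·s⁻²  ← same
  (B) [kg·m²·s⁻³·A⁻²] · [s·A] = kg·m²·s⁻²·A⁻¹
  (C) m²·s⁻²
  (D) [kg·m⁻¹·s⁻²] / [m⁻³·mol] = kg·m²·s⁻²·mol⁻¹
  (E) [kg·m²·s⁻³·A⁻¹] · [A] = kg·m²·s⁻³
Only (A) matches kg·m²·s⁻².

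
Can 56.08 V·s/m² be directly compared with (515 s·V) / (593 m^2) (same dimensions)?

Yes

Reduce each to base SI dimensions:
  56.08 V·s/m²:  V·s·m⁻² = J·C⁻¹·s·m⁻² = kg·s⁻²·A⁻¹
  (515 s·V) / (593 m^2):  [kg·m²·s⁻²·A⁻¹] / [m²] = kg·s⁻²·A⁻¹
Both are kg·s⁻²·A⁻¹, so they have the same dimensions and can be added.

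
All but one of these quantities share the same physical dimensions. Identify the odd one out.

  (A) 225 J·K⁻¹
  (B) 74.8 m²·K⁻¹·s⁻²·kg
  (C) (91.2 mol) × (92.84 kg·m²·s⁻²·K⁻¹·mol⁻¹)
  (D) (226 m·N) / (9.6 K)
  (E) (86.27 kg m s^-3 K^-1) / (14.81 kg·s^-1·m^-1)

Work out the base dimensions of each:
  (A) J·K⁻¹ = N·m·K⁻¹ = kg·m²·s⁻²·K⁻¹
  (B) kg·m²·s⁻²·K⁻¹
  (C) [mol] · [kg·m²·s⁻²·K⁻¹·mol⁻¹] = kg·m²·s⁻²·K⁻¹
  (D) [kg·m²·s⁻²] / [K] = kg·m²·s⁻²·K⁻¹
  (E) [kg·m·s⁻³·K⁻¹] / [kg·m⁻¹·s⁻¹] = m²·s⁻²·K⁻¹
All reduce to kg·m²·s⁻²·K⁻¹ except (E), which is m²·s⁻²·K⁻¹.

(E)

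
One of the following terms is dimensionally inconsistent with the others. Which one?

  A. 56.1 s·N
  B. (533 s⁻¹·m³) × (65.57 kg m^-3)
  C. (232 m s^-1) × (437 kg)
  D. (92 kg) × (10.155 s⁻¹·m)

Reduce each to base SI dimensions:
  A. N·s = kg·m·s⁻²·s = kg·m·s⁻¹
  B. [m³·s⁻¹] · [kg·m⁻³] = kg·s⁻¹
  C. [m·s⁻¹] · [kg] = kg·m·s⁻¹
  D. [kg] · [m·s⁻¹] = kg·m·s⁻¹
All reduce to kg·m·s⁻¹ except B., which is kg·s⁻¹.

B.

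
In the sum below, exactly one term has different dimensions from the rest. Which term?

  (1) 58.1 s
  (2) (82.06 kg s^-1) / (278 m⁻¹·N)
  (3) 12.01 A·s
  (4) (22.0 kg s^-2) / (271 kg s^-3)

(3)

In SI base units:
  (1) s
  (2) [kg·s⁻¹] / [kg·s⁻²] = s
  (3) A·s = s·A
  (4) [kg·s⁻²] / [kg·s⁻³] = s
All reduce to s except (3), which is s·A.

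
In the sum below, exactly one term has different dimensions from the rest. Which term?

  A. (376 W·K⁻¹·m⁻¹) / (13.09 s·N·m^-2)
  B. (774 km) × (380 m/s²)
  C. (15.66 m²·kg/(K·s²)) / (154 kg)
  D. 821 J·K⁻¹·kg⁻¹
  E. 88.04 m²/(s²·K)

B.

In SI base units:
  A. [kg·m·s⁻³·K⁻¹] / [kg·m⁻¹·s⁻¹] = m²·s⁻²·K⁻¹
  B. [m] · [m·s⁻²] = m²·s⁻²
  C. [kg·m²·s⁻²·K⁻¹] / [kg] = m²·s⁻²·K⁻¹
  D. J·kg⁻¹·K⁻¹ = N·m·kg⁻¹·K⁻¹ = m²·s⁻²·K⁻¹
  E. m²·s⁻²·K⁻¹
All reduce to m²·s⁻²·K⁻¹ except B., which is m²·s⁻².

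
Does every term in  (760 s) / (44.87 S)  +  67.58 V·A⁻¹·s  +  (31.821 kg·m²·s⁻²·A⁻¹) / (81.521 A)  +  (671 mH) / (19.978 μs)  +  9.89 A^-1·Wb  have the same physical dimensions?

Dimensions:
  (760 s) / (44.87 S):  [s] / [kg⁻¹·m⁻²·s³·A²] = kg·m²·s⁻²·A⁻²
  67.58 V·A⁻¹·s:  V·s·A⁻¹ = J·C⁻¹·s·A⁻¹ = kg·m²·s⁻²·A⁻²
  (31.821 kg·m²·s⁻²·A⁻¹) / (81.521 A):  [kg·m²·s⁻²·A⁻¹] / [A] = kg·m²·s⁻²·A⁻²
  (671 mH) / (19.978 μs):  [kg·m²·s⁻²·A⁻²] / [s] = kg·m²·s⁻³·A⁻²
  9.89 A^-1·Wb:  Wb·A⁻¹ = V·s·A⁻¹ = kg·m²·s⁻²·A⁻²
The terms do not share a single dimension (kg·m²·s⁻²·A⁻² vs kg·m²·s⁻³·A⁻²).

No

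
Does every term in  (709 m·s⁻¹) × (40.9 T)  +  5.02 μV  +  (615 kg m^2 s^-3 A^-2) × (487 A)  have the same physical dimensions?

Reduce each to base SI dimensions:
  (709 m·s⁻¹) × (40.9 T):  [m·s⁻¹] · [kg·s⁻²·A⁻¹] = kg·m·s⁻³·A⁻¹
  5.02 μV:  V = J·C⁻¹ = kg·m²·s⁻³·A⁻¹
  (615 kg m^2 s^-3 A^-2) × (487 A):  [kg·m²·s⁻³·A⁻²] · [A] = kg·m²·s⁻³·A⁻¹
The terms do not share a single dimension (kg·m²·s⁻³·A⁻¹ vs kg·m·s⁻³·A⁻¹).

No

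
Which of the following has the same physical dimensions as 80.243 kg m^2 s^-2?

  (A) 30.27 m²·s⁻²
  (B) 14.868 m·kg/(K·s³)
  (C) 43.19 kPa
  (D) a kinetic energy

Reference: kg·m²·s⁻².
Each option:
  (A) m²·s⁻²
  (B) kg·m·s⁻³·K⁻¹
  (C) Pa = N·m⁻² = kg·m⁻¹·s⁻²
  (D) [kinetic energy] = kg·m²·s⁻²  ← same
Only (D) matches kg·m²·s⁻².

(D)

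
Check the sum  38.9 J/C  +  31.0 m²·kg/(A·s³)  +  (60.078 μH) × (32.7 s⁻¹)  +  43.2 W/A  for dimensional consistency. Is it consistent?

No

Reduce each to base SI dimensions:
  38.9 J/C:  J·C⁻¹ = N·m·(s·A)⁻¹ = kg·m²·s⁻³·A⁻¹
  31.0 m²·kg/(A·s³):  kg·m²·s⁻³·A⁻¹
  (60.078 μH) × (32.7 s⁻¹):  [kg·m²·s⁻²·A⁻²] · [s⁻¹] = kg·m²·s⁻³·A⁻²
  43.2 W/A:  W·A⁻¹ = J·s⁻¹·A⁻¹ = kg·m²·s⁻³·A⁻¹
The terms do not share a single dimension (kg·m²·s⁻³·A⁻² vs kg·m²·s⁻³·A⁻¹).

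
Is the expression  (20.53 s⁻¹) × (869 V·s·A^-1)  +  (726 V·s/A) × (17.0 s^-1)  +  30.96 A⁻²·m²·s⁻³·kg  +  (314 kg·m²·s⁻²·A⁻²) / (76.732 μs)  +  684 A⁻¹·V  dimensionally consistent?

Yes

Dimensions:
  (20.53 s⁻¹) × (869 V·s·A^-1):  [s⁻¹] · [kg·m²·s⁻²·A⁻²] = kg·m²·s⁻³·A⁻²
  (726 V·s/A) × (17.0 s^-1):  [kg·m²·s⁻²·A⁻²] · [s⁻¹] = kg·m²·s⁻³·A⁻²
  30.96 A⁻²·m²·s⁻³·kg:  kg·m²·s⁻³·A⁻²
  (314 kg·m²·s⁻²·A⁻²) / (76.732 μs):  [kg·m²·s⁻²·A⁻²] / [s] = kg·m²·s⁻³·A⁻²
  684 A⁻¹·V:  V·A⁻¹ = J·C⁻¹·A⁻¹ = kg·m²·s⁻³·A⁻²
Every term reduces to kg·m²·s⁻³·A⁻².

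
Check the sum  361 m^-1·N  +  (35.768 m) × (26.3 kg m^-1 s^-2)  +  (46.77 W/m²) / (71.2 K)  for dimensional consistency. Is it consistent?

Reduce each to base SI dimensions:
  361 m^-1·N:  N·m⁻¹ = kg·m·s⁻²·m⁻¹ = kg·s⁻²
  (35.768 m) × (26.3 kg m^-1 s^-2):  [m] · [kg·m⁻¹·s⁻²] = kg·s⁻²
  (46.77 W/m²) / (71.2 K):  [kg·s⁻³] / [K] = kg·s⁻³·K⁻¹
The terms do not share a single dimension (kg·s⁻² vs kg·s⁻³·K⁻¹).

No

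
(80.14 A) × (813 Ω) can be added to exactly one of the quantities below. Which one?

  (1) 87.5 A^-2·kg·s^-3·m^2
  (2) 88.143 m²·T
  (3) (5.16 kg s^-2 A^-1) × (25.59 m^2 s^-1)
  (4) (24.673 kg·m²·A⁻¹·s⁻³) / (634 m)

(3)

Reference: [A] · [kg·m²·s⁻³·A⁻²] = kg·m²·s⁻³·A⁻¹.
Each option:
  (1) kg·m²·s⁻³·A⁻²
  (2) T·m² = Wb·m⁻²·m² = kg·m²·s⁻²·A⁻¹
  (3) [kg·s⁻²·A⁻¹] · [m²·s⁻¹] = kg·m²·s⁻³·A⁻¹  ← same
  (4) [kg·m²·s⁻³·A⁻¹] / [m] = kg·m·s⁻³·A⁻¹
Only (3) matches kg·m²·s⁻³·A⁻¹.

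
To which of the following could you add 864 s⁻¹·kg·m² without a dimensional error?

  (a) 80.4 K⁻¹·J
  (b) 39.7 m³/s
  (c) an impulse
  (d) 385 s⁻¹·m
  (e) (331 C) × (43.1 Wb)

Reference: kg·m²·s⁻¹.
Each option:
  (a) J·K⁻¹ = N·m·K⁻¹ = kg·m²·s⁻²·K⁻¹
  (b) m³·s⁻¹
  (c) [impulse] = kg·m·s⁻¹
  (d) m·s⁻¹
  (e) [s·A] · [kg·m²·s⁻²·A⁻¹] = kg·m²·s⁻¹  ← same
Only (e) matches kg·m²·s⁻¹.

(e)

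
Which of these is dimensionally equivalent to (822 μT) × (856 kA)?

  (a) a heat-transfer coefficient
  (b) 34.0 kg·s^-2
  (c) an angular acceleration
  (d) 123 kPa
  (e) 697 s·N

Reference: [kg·s⁻²·A⁻¹] · [A] = kg·s⁻².
Each option:
  (a) [heat-transfer coefficient] = kg·s⁻³·K⁻¹
  (b) kg·s⁻²  ← same
  (c) [angular acceleration] = s⁻²
  (d) Pa = N·m⁻² = kg·m⁻¹·s⁻²
  (e) N·s = kg·m·s⁻²·s = kg·m·s⁻¹
Only (b) matches kg·s⁻².

(b)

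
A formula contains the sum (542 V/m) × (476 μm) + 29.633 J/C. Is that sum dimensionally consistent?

Yes

Dimensions:
  (542 V/m) × (476 μm):  [kg·m·s⁻³·A⁻¹] · [m] = kg·m²·s⁻³·A⁻¹
  29.633 J/C:  J·C⁻¹ = N·m·(s·A)⁻¹ = kg·m²·s⁻³·A⁻¹
Both are kg·m²·s⁻³·A⁻¹, so they have the same dimensions and can be added.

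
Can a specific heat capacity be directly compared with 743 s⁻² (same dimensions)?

No

Reduce each to base SI dimensions:
  a specific heat capacity:  [specific heat capacity] = m²·s⁻²·K⁻¹
  743 s⁻²:  s⁻²
m²·s⁻²·K⁻¹ ≠ s⁻², so they cannot be added.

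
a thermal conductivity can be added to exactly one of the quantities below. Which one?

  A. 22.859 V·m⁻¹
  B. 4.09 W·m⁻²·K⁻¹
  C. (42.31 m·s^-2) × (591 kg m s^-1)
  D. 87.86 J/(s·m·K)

D.

Reference: [thermal conductivity] = kg·m·s⁻³·K⁻¹.
Each option:
  A. V·m⁻¹ = J·C⁻¹·m⁻¹ = kg·m·s⁻³·A⁻¹
  B. W·m⁻²·K⁻¹ = J·s⁻¹·m⁻²·K⁻¹ = kg·s⁻³·K⁻¹
  C. [m·s⁻²] · [kg·m·s⁻¹] = kg·m²·s⁻³
  D. J·s⁻¹·m⁻¹·K⁻¹ = N·m·s⁻¹·m⁻¹·K⁻¹ = kg·m·s⁻³·K⁻¹  ← same
Only D. matches kg·m·s⁻³·K⁻¹.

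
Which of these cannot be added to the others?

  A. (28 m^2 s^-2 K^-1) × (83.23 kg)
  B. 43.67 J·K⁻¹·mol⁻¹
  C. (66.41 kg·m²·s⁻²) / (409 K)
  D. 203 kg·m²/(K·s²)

B.

In SI base units:
  A. [m²·s⁻²·K⁻¹] · [kg] = kg·m²·s⁻²·K⁻¹
  B. J·mol⁻¹·K⁻¹ = N·m·mol⁻¹·K⁻¹ = kg·m²·s⁻²·K⁻¹·mol⁻¹
  C. [kg·m²·s⁻²] / [K] = kg·m²·s⁻²·K⁻¹
  D. kg·m²·s⁻²·K⁻¹
All reduce to kg·m²·s⁻²·K⁻¹ except B., which is kg·m²·s⁻²·K⁻¹·mol⁻¹.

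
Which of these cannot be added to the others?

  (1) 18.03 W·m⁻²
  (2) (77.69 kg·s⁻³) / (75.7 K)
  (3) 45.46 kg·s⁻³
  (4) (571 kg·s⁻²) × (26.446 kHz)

(2)

Dimensions:
  (1) W·m⁻² = J·s⁻¹·m⁻² = kg·s⁻³
  (2) [kg·s⁻³] / [K] = kg·s⁻³·K⁻¹
  (3) kg·s⁻³
  (4) [kg·s⁻²] · [s⁻¹] = kg·s⁻³
All reduce to kg·s⁻³ except (2), which is kg·s⁻³·K⁻¹.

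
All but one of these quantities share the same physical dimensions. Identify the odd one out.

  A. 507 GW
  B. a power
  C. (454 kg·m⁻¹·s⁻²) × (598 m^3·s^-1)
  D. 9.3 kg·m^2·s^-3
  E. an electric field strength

E.

Expand each in SI base units:
  A. W = J·s⁻¹ = kg·m²·s⁻³
  B. [power] = kg·m²·s⁻³
  C. [kg·m⁻¹·s⁻²] · [m³·s⁻¹] = kg·m²·s⁻³
  D. kg·m²·s⁻³
  E. [electric field strength] = kg·m·s⁻³·A⁻¹
All reduce to kg·m²·s⁻³ except E., which is kg·m·s⁻³·A⁻¹.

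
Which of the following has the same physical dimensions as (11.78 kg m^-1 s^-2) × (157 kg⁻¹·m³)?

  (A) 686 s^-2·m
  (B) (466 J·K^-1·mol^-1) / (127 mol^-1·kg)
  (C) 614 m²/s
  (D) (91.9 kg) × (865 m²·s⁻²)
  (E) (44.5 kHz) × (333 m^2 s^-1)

Reference: [kg·m⁻¹·s⁻²] · [kg⁻¹·m³] = m²·s⁻².
Each option:
  (A) m·s⁻²
  (B) [kg·m²·s⁻²·K⁻¹·mol⁻¹] / [kg·mol⁻¹] = m²·s⁻²·K⁻¹
  (C) m²·s⁻¹
  (D) [kg] · [m²·s⁻²] = kg·m²·s⁻²
  (E) [s⁻¹] · [m²·s⁻¹] = m²·s⁻²  ← same
Only (E) matches m²·s⁻².

(E)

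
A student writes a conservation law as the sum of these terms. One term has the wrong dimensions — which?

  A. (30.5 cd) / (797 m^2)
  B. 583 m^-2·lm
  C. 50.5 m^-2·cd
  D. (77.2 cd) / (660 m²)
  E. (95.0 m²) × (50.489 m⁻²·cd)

E.

Work out the base dimensions of each:
  A. [cd] / [m²] = m⁻²·cd
  B. lm·m⁻² = cd·m⁻² = m⁻²·cd
  C. cd·m⁻² = m⁻²·cd
  D. [cd] / [m²] = m⁻²·cd
  E. [m²] · [m⁻²·cd] = cd
All reduce to m⁻²·cd except E., which is cd.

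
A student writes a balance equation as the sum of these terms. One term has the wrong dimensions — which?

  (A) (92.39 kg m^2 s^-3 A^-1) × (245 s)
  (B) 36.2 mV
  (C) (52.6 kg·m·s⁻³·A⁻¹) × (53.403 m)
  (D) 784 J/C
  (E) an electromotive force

(A)

Expand each in SI base units:
  (A) [kg·m²·s⁻³·A⁻¹] · [s] = kg·m²·s⁻²·A⁻¹
  (B) V = J·C⁻¹ = kg·m²·s⁻³·A⁻¹
  (C) [kg·m·s⁻³·A⁻¹] · [m] = kg·m²·s⁻³·A⁻¹
  (D) J·C⁻¹ = N·m·(s·A)⁻¹ = kg·m²·s⁻³·A⁻¹
  (E) [electromotive force] = kg·m²·s⁻³·A⁻¹
All reduce to kg·m²·s⁻³·A⁻¹ except (A), which is kg·m²·s⁻²·A⁻¹.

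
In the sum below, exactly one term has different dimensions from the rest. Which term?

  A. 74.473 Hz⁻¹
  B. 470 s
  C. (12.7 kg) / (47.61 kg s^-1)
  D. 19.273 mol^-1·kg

Reduce each to base SI dimensions:
  A. Hz⁻¹ = (s⁻¹)⁻¹ = s
  B. s
  C. [kg] / [kg·s⁻¹] = s
  D. kg·mol⁻¹
All reduce to s except D., which is kg·mol⁻¹.

D.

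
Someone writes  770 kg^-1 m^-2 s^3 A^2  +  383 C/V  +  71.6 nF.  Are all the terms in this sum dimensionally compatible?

No

Dimensions:
  770 kg^-1 m^-2 s^3 A^2:  kg⁻¹·m⁻²·s³·A²
  383 C/V:  C·V⁻¹ = s·A·(J·C⁻¹)⁻¹ = kg⁻¹·m⁻²·s⁴·A²
  71.6 nF:  F = C·V⁻¹ = kg⁻¹·m⁻²·s⁴·A²
The terms do not share a single dimension (kg⁻¹·m⁻²·s³·A² vs kg⁻¹·m⁻²·s⁴·A²).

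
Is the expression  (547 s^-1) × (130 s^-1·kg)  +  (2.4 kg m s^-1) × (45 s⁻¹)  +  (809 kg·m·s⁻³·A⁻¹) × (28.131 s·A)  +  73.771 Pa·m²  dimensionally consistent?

Reduce each to base SI dimensions:
  (547 s^-1) × (130 s^-1·kg):  [s⁻¹] · [kg·s⁻¹] = kg·s⁻²
  (2.4 kg m s^-1) × (45 s⁻¹):  [kg·m·s⁻¹] · [s⁻¹] = kg·m·s⁻²
  (809 kg·m·s⁻³·A⁻¹) × (28.131 s·A):  [kg·m·s⁻³·A⁻¹] · [s·A] = kg·m·s⁻²
  73.771 Pa·m²:  Pa·m² = N·m⁻²·m² = kg·m·s⁻²
The terms do not share a single dimension (kg·m·s⁻² vs kg·s⁻²).

No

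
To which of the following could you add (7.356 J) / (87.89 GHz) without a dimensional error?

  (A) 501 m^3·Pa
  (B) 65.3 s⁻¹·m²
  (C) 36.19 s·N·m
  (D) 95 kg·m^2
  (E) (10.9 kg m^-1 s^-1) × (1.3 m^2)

Reference: [kg·m²·s⁻²] / [s⁻¹] = kg·m²·s⁻¹.
Each option:
  (A) Pa·m³ = N·m⁻²·m³ = kg·m²·s⁻²
  (B) m²·s⁻¹
  (C) N·m·s = kg·m·s⁻²·m·s = kg·m²·s⁻¹  ← same
  (D) kg·m²
  (E) [kg·m⁻¹·s⁻¹] · [m²] = kg·m·s⁻¹
Only (C) matches kg·m²·s⁻¹.

(C)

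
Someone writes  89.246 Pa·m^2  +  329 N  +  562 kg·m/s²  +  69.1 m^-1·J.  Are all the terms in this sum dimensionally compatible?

In SI base units:
  89.246 Pa·m^2:  Pa·m² = N·m⁻²·m² = kg·m·s⁻²
  329 N:  N = kg·m·s⁻²
  562 kg·m/s²:  kg·m·s⁻²
  69.1 m^-1·J:  J·m⁻¹ = N·m·m⁻¹ = kg·m·s⁻²
Every term reduces to kg·m·s⁻².

Yes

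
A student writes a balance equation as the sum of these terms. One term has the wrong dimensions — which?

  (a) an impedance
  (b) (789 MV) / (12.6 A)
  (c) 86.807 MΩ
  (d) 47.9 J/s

(d)

Work out the base dimensions of each:
  (a) [impedance] = kg·m²·s⁻³·A⁻²
  (b) [kg·m²·s⁻³·A⁻¹] / [A] = kg·m²·s⁻³·A⁻²
  (c) Ω = V·A⁻¹ = kg·m²·s⁻³·A⁻²
  (d) J·s⁻¹ = N·m·s⁻¹ = kg·m²·s⁻³
All reduce to kg·m²·s⁻³·A⁻² except (d), which is kg·m²·s⁻³.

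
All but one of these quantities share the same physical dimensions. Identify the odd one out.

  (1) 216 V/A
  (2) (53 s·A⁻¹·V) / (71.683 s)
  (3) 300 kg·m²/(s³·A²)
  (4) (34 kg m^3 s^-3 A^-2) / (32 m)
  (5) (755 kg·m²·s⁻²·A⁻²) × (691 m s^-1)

(5)

In SI base units:
  (1) V·A⁻¹ = J·C⁻¹·A⁻¹ = kg·m²·s⁻³·A⁻²
  (2) [kg·m²·s⁻²·A⁻²] / [s] = kg·m²·s⁻³·A⁻²
  (3) kg·m²·s⁻³·A⁻²
  (4) [kg·m³·s⁻³·A⁻²] / [m] = kg·m²·s⁻³·A⁻²
  (5) [kg·m²·s⁻²·A⁻²] · [m·s⁻¹] = kg·m³·s⁻³·A⁻²
All reduce to kg·m²·s⁻³·A⁻² except (5), which is kg·m³·s⁻³·A⁻².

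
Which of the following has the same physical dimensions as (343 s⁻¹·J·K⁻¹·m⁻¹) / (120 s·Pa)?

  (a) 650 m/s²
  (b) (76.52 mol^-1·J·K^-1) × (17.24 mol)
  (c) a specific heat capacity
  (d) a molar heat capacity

Reference: [kg·m·s⁻³·K⁻¹] / [kg·m⁻¹·s⁻¹] = m²·s⁻²·K⁻¹.
Each option:
  (a) m·s⁻²
  (b) [kg·m²·s⁻²·K⁻¹·mol⁻¹] · [mol] = kg·m²·s⁻²·K⁻¹
  (c) [specific heat capacity] = m²·s⁻²·K⁻¹  ← same
  (d) [molar heat capacity] = kg·m²·s⁻²·K⁻¹·mol⁻¹
Only (c) matches m²·s⁻²·K⁻¹.

(c)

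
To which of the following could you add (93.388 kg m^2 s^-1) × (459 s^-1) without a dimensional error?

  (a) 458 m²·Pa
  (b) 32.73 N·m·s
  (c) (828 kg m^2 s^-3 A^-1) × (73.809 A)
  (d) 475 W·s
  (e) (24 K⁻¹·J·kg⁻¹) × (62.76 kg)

(d)

Reference: [kg·m²·s⁻¹] · [s⁻¹] = kg·m²·s⁻².
Each option:
  (a) Pa·m² = N·m⁻²·m² = kg·m·s⁻²
  (b) N·m·s = kg·m·s⁻²·m·s = kg·m²·s⁻¹
  (c) [kg·m²·s⁻³·A⁻¹] · [A] = kg·m²·s⁻³
  (d) W·s = J·s⁻¹·s = kg·m²·s⁻²  ← same
  (e) [m²·s⁻²·K⁻¹] · [kg] = kg·m²·s⁻²·K⁻¹
Only (d) matches kg·m²·s⁻².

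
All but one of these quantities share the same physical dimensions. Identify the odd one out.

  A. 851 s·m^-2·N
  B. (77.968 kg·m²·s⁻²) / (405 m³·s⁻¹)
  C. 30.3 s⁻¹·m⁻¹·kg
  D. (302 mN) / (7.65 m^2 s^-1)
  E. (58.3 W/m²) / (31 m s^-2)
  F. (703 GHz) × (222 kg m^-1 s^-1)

F.

In SI base units:
  A. N·s·m⁻² = kg·m·s⁻²·s·m⁻² = kg·m⁻¹·s⁻¹
  B. [kg·m²·s⁻²] / [m³·s⁻¹] = kg·m⁻¹·s⁻¹
  C. kg·m⁻¹·s⁻¹
  D. [kg·m·s⁻²] / [m²·s⁻¹] = kg·m⁻¹·s⁻¹
  E. [kg·s⁻³] / [m·s⁻²] = kg·m⁻¹·s⁻¹
  F. [s⁻¹] · [kg·m⁻¹·s⁻¹] = kg·m⁻¹·s⁻²
All reduce to kg·m⁻¹·s⁻¹ except F., which is kg·m⁻¹·s⁻².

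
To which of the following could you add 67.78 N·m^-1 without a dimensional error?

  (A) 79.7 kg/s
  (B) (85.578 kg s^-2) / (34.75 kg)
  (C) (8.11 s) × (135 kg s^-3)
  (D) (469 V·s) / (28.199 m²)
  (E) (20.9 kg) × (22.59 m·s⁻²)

Reference: N·m⁻¹ = kg·m·s⁻²·m⁻¹ = kg·s⁻².
Each option:
  (A) kg·s⁻¹
  (B) [kg·s⁻²] / [kg] = s⁻²
  (C) [s] · [kg·s⁻³] = kg·s⁻²  ← same
  (D) [kg·m²·s⁻²·A⁻¹] / [m²] = kg·s⁻²·A⁻¹
  (E) [kg] · [m·s⁻²] = kg·m·s⁻²
Only (C) matches kg·s⁻².

(C)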